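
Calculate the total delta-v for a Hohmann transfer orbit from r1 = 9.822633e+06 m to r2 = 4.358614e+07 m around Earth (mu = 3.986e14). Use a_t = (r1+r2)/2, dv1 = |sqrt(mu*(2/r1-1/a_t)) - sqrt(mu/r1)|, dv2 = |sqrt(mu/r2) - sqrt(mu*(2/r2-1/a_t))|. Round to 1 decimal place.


Step 1: Transfer semi-major axis a_t = (9.822633e+06 + 4.358614e+07) / 2 = 2.670439e+07 m
Step 2: v1 (circular at r1) = sqrt(mu/r1) = 6370.22 m/s
Step 3: v_t1 = sqrt(mu*(2/r1 - 1/a_t)) = 8138.37 m/s
Step 4: dv1 = |8138.37 - 6370.22| = 1768.15 m/s
Step 5: v2 (circular at r2) = 3024.09 m/s, v_t2 = 1834.08 m/s
Step 6: dv2 = |3024.09 - 1834.08| = 1190.01 m/s
Step 7: Total delta-v = 1768.15 + 1190.01 = 2958.2 m/s

2958.2


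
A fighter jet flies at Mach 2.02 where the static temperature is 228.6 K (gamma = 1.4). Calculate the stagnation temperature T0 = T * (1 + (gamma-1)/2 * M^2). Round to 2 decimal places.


Step 1: (gamma-1)/2 = 0.2
Step 2: M^2 = 4.0804
Step 3: 1 + 0.2 * 4.0804 = 1.81608
Step 4: T0 = 228.6 * 1.81608 = 415.16 K

415.16


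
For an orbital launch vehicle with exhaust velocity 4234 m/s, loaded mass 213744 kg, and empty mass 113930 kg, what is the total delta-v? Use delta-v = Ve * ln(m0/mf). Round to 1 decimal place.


Step 1: Mass ratio m0/mf = 213744 / 113930 = 1.876099
Step 2: ln(1.876099) = 0.629195
Step 3: delta-v = 4234 * 0.629195 = 2664.0 m/s

2664.0


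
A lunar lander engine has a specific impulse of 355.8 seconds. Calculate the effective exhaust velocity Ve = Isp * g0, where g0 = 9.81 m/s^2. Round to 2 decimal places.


Step 1: Ve = Isp * g0 = 355.8 * 9.81
Step 2: Ve = 3490.40 m/s

3490.40


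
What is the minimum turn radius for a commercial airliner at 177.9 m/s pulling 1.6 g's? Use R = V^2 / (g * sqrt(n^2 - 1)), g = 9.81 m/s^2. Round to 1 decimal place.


Step 1: V^2 = 177.9^2 = 31648.41
Step 2: n^2 - 1 = 1.6^2 - 1 = 1.56
Step 3: sqrt(1.56) = 1.249
Step 4: R = 31648.41 / (9.81 * 1.249) = 2583.0 m

2583.0


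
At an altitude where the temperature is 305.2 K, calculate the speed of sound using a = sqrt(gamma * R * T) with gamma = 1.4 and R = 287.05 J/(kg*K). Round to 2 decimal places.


Step 1: gamma * R * T = 1.4 * 287.05 * 305.2 = 122650.724
Step 2: a = sqrt(122650.724) = 350.22 m/s

350.22


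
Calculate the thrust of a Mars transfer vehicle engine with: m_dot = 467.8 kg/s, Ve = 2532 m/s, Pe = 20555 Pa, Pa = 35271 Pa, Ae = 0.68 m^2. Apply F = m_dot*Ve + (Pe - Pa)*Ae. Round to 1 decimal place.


Step 1: Momentum thrust = m_dot * Ve = 467.8 * 2532 = 1184469.6 N
Step 2: Pressure thrust = (Pe - Pa) * Ae = (20555 - 35271) * 0.68 = -10006.88 N
Step 3: Total thrust F = 1184469.6 + -10006.88 = 1174462.7 N

1174462.7


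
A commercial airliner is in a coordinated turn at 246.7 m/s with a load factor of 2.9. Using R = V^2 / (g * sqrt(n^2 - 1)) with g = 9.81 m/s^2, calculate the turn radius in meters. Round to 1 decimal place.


Step 1: V^2 = 246.7^2 = 60860.89
Step 2: n^2 - 1 = 2.9^2 - 1 = 7.41
Step 3: sqrt(7.41) = 2.722132
Step 4: R = 60860.89 / (9.81 * 2.722132) = 2279.1 m

2279.1


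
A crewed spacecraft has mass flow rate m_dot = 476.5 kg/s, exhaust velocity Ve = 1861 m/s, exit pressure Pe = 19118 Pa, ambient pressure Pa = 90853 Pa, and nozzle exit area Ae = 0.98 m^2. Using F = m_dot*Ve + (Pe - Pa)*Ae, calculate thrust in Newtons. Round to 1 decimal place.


Step 1: Momentum thrust = m_dot * Ve = 476.5 * 1861 = 886766.5 N
Step 2: Pressure thrust = (Pe - Pa) * Ae = (19118 - 90853) * 0.98 = -70300.30 N
Step 3: Total thrust F = 886766.5 + -70300.30 = 816466.2 N

816466.2


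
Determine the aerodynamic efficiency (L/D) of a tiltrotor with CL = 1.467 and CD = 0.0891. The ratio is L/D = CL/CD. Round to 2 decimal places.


Step 1: L/D = CL / CD = 1.467 / 0.0891
Step 2: L/D = 16.46

16.46


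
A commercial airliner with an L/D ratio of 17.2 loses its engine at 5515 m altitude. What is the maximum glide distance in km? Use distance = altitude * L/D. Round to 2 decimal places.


Step 1: Glide distance = altitude * L/D = 5515 * 17.2 = 94858.0 m
Step 2: Convert to km: 94858.0 / 1000 = 94.86 km

94.86


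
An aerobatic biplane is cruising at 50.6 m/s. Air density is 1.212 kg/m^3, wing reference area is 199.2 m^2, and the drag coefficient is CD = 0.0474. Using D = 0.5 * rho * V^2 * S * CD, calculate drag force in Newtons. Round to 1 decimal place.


Step 1: Dynamic pressure q = 0.5 * 1.212 * 50.6^2 = 1551.5782 Pa
Step 2: Drag D = q * S * CD = 1551.5782 * 199.2 * 0.0474
Step 3: D = 14650.1 N

14650.1


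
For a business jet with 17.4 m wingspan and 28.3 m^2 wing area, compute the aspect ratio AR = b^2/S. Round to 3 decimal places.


Step 1: b^2 = 17.4^2 = 302.76
Step 2: AR = 302.76 / 28.3 = 10.698

10.698


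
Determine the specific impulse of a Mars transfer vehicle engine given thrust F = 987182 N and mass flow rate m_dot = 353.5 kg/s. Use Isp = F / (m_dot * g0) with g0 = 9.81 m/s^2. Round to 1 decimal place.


Step 1: m_dot * g0 = 353.5 * 9.81 = 3467.84
Step 2: Isp = 987182 / 3467.84 = 284.7 s

284.7


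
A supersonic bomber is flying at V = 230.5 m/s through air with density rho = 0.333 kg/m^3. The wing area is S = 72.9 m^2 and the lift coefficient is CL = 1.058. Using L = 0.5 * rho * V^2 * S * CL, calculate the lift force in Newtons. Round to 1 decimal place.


Step 1: Calculate dynamic pressure q = 0.5 * 0.333 * 230.5^2 = 0.5 * 0.333 * 53130.25 = 8846.1866 Pa
Step 2: Multiply by wing area and lift coefficient: L = 8846.1866 * 72.9 * 1.058
Step 3: L = 644887.005 * 1.058 = 682290.5 N

682290.5


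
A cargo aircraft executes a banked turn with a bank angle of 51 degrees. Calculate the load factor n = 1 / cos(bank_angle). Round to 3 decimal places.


Step 1: Convert 51 degrees to radians = 0.890118
Step 2: cos(51 deg) = 0.62932
Step 3: n = 1 / 0.62932 = 1.589

1.589


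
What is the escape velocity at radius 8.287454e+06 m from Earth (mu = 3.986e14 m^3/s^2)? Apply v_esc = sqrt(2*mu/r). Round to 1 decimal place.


Step 1: 2*mu/r = 2 * 3.986e14 / 8.287454e+06 = 96193595.7654
Step 2: v_esc = sqrt(96193595.7654) = 9807.8 m/s

9807.8


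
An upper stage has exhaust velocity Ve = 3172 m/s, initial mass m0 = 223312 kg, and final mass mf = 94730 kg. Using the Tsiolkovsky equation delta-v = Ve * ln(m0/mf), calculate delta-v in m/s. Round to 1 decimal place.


Step 1: Mass ratio m0/mf = 223312 / 94730 = 2.357352
Step 2: ln(2.357352) = 0.857539
Step 3: delta-v = 3172 * 0.857539 = 2720.1 m/s

2720.1


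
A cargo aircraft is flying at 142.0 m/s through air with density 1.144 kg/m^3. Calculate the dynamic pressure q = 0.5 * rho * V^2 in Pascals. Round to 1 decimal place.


Step 1: V^2 = 142.0^2 = 20164.0
Step 2: q = 0.5 * 1.144 * 20164.0
Step 3: q = 11533.8 Pa

11533.8


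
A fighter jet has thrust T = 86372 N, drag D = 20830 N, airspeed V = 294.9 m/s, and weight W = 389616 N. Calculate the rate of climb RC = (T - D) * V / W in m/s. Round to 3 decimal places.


Step 1: Excess thrust = T - D = 86372 - 20830 = 65542 N
Step 2: Excess power = 65542 * 294.9 = 19328335.8 W
Step 3: RC = 19328335.8 / 389616 = 49.609 m/s

49.609


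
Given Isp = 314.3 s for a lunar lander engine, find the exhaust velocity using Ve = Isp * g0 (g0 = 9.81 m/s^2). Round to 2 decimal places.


Step 1: Ve = Isp * g0 = 314.3 * 9.81
Step 2: Ve = 3083.28 m/s

3083.28


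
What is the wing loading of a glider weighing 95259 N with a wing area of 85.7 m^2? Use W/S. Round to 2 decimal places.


Step 1: Wing loading = W / S = 95259 / 85.7
Step 2: Wing loading = 1111.54 N/m^2

1111.54


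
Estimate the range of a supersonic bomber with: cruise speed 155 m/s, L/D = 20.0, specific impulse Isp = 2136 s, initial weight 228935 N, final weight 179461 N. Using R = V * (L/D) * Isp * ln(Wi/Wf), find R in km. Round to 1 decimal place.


Step 1: Coefficient = V * (L/D) * Isp = 155 * 20.0 * 2136 = 6621600.0 m
Step 2: Wi/Wf = 228935 / 179461 = 1.275681
Step 3: ln(1.275681) = 0.24348
Step 4: R = 6621600.0 * 0.24348 = 1612228.5 m = 1612.2 km

1612.2


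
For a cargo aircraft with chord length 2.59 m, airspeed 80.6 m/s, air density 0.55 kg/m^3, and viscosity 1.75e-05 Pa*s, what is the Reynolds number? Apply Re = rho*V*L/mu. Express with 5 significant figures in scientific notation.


Step 1: Numerator = rho * V * L = 0.55 * 80.6 * 2.59 = 114.8147
Step 2: Re = 114.8147 / 1.75e-05
Step 3: Re = 6.5608e+06

6.5608e+06


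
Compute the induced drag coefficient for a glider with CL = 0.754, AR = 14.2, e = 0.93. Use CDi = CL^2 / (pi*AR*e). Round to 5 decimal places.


Step 1: CL^2 = 0.754^2 = 0.568516
Step 2: pi * AR * e = 3.14159 * 14.2 * 0.93 = 41.487873
Step 3: CDi = 0.568516 / 41.487873 = 0.01370

0.01370


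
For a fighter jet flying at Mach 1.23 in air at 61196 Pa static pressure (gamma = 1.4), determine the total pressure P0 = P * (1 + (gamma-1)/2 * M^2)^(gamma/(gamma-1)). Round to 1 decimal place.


Step 1: (gamma-1)/2 * M^2 = 0.2 * 1.5129 = 0.30258
Step 2: 1 + 0.30258 = 1.30258
Step 3: Exponent gamma/(gamma-1) = 3.5
Step 4: P0 = 61196 * 1.30258^3.5 = 154361.3 Pa

154361.3


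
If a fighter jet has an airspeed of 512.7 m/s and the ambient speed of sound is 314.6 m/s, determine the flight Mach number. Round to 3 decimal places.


Step 1: M = V / a = 512.7 / 314.6
Step 2: M = 1.630

1.630


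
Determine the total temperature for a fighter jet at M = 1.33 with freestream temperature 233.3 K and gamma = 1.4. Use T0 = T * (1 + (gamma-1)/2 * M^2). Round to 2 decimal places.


Step 1: (gamma-1)/2 = 0.2
Step 2: M^2 = 1.7689
Step 3: 1 + 0.2 * 1.7689 = 1.35378
Step 4: T0 = 233.3 * 1.35378 = 315.84 K

315.84


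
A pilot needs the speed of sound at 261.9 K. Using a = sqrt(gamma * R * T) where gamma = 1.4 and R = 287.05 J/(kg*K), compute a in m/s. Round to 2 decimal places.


Step 1: gamma * R * T = 1.4 * 287.05 * 261.9 = 105249.753
Step 2: a = sqrt(105249.753) = 324.42 m/s

324.42


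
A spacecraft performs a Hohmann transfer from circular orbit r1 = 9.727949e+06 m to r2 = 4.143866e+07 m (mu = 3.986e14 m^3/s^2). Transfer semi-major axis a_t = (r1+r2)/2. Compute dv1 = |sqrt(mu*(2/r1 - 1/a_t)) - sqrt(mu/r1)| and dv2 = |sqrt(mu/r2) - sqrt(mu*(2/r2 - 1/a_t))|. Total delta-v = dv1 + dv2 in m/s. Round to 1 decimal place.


Step 1: Transfer semi-major axis a_t = (9.727949e+06 + 4.143866e+07) / 2 = 2.558330e+07 m
Step 2: v1 (circular at r1) = sqrt(mu/r1) = 6401.15 m/s
Step 3: v_t1 = sqrt(mu*(2/r1 - 1/a_t)) = 8146.72 m/s
Step 4: dv1 = |8146.72 - 6401.15| = 1745.57 m/s
Step 5: v2 (circular at r2) = 3101.46 m/s, v_t2 = 1912.49 m/s
Step 6: dv2 = |3101.46 - 1912.49| = 1188.97 m/s
Step 7: Total delta-v = 1745.57 + 1188.97 = 2934.5 m/s

2934.5


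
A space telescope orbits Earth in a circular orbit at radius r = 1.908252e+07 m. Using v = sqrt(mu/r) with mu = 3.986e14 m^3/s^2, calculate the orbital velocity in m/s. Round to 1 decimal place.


Step 1: mu / r = 3.986e14 / 1.908252e+07 = 20888226.5026
Step 2: v = sqrt(20888226.5026) = 4570.4 m/s

4570.4


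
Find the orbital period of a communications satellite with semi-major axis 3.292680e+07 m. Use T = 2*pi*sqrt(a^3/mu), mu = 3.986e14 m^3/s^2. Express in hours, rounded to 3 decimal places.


Step 1: a^3 / mu = 3.569839e+22 / 3.986e14 = 8.955942e+07
Step 2: sqrt(8.955942e+07) = 9463.584 s
Step 3: T = 2*pi * 9463.584 = 59461.45 s
Step 4: T in hours = 59461.45 / 3600 = 16.517 hours

16.517


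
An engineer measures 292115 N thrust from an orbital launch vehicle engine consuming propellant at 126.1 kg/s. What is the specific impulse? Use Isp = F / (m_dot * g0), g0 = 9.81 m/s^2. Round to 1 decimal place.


Step 1: m_dot * g0 = 126.1 * 9.81 = 1237.04
Step 2: Isp = 292115 / 1237.04 = 236.1 s

236.1


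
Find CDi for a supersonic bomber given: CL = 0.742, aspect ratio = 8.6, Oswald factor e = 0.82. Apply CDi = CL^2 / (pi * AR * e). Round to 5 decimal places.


Step 1: CL^2 = 0.742^2 = 0.550564
Step 2: pi * AR * e = 3.14159 * 8.6 * 0.82 = 22.154511
Step 3: CDi = 0.550564 / 22.154511 = 0.02485

0.02485


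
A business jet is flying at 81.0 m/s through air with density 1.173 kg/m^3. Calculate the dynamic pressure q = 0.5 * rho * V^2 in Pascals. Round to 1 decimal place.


Step 1: V^2 = 81.0^2 = 6561.0
Step 2: q = 0.5 * 1.173 * 6561.0
Step 3: q = 3848.0 Pa

3848.0


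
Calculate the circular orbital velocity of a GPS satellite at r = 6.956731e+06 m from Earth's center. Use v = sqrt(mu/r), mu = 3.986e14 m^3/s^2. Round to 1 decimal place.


Step 1: mu / r = 3.986e14 / 6.956731e+06 = 57297026.4338
Step 2: v = sqrt(57297026.4338) = 7569.5 m/s

7569.5


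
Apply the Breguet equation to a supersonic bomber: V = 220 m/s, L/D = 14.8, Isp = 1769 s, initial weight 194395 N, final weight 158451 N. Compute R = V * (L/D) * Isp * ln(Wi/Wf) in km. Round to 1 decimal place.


Step 1: Coefficient = V * (L/D) * Isp = 220 * 14.8 * 1769 = 5759864.0 m
Step 2: Wi/Wf = 194395 / 158451 = 1.226846
Step 3: ln(1.226846) = 0.204447
Step 4: R = 5759864.0 * 0.204447 = 1177585.6 m = 1177.6 km

1177.6


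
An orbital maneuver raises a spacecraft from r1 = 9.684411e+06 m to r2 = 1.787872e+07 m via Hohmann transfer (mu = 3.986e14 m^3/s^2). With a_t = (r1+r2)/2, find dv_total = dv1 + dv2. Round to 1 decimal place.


Step 1: Transfer semi-major axis a_t = (9.684411e+06 + 1.787872e+07) / 2 = 1.378157e+07 m
Step 2: v1 (circular at r1) = sqrt(mu/r1) = 6415.52 m/s
Step 3: v_t1 = sqrt(mu*(2/r1 - 1/a_t)) = 7307.2 m/s
Step 4: dv1 = |7307.2 - 6415.52| = 891.68 m/s
Step 5: v2 (circular at r2) = 4721.72 m/s, v_t2 = 3958.11 m/s
Step 6: dv2 = |4721.72 - 3958.11| = 763.61 m/s
Step 7: Total delta-v = 891.68 + 763.61 = 1655.3 m/s

1655.3


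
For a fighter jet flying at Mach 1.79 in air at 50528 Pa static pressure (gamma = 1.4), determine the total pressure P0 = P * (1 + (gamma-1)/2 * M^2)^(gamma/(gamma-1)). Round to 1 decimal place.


Step 1: (gamma-1)/2 * M^2 = 0.2 * 3.2041 = 0.64082
Step 2: 1 + 0.64082 = 1.64082
Step 3: Exponent gamma/(gamma-1) = 3.5
Step 4: P0 = 50528 * 1.64082^3.5 = 285920.6 Pa

285920.6


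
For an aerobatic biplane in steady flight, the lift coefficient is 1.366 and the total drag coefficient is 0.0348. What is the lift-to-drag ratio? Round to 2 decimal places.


Step 1: L/D = CL / CD = 1.366 / 0.0348
Step 2: L/D = 39.25

39.25


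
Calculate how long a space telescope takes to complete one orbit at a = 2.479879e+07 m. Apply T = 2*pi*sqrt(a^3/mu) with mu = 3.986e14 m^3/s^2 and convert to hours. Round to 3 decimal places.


Step 1: a^3 / mu = 1.525076e+22 / 3.986e14 = 3.826081e+07
Step 2: sqrt(3.826081e+07) = 6185.5324 s
Step 3: T = 2*pi * 6185.5324 = 38864.85 s
Step 4: T in hours = 38864.85 / 3600 = 10.796 hours

10.796


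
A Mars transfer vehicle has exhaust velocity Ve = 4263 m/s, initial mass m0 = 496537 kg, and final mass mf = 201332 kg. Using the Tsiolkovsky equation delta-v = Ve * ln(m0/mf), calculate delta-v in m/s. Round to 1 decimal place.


Step 1: Mass ratio m0/mf = 496537 / 201332 = 2.46626
Step 2: ln(2.46626) = 0.902703
Step 3: delta-v = 4263 * 0.902703 = 3848.2 m/s

3848.2


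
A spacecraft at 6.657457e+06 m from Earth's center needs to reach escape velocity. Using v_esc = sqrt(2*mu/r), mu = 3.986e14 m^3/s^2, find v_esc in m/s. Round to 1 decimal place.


Step 1: 2*mu/r = 2 * 3.986e14 / 6.657457e+06 = 119745422.3137
Step 2: v_esc = sqrt(119745422.3137) = 10942.8 m/s

10942.8


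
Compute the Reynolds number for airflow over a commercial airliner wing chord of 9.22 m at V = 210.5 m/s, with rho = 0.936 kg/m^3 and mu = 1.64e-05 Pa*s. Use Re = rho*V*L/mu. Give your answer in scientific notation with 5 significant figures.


Step 1: Numerator = rho * V * L = 0.936 * 210.5 * 9.22 = 1816.59816
Step 2: Re = 1816.59816 / 1.64e-05
Step 3: Re = 1.1077e+08

1.1077e+08


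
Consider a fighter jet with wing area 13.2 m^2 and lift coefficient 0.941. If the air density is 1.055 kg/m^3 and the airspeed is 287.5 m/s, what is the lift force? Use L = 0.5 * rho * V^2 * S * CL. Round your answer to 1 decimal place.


Step 1: Calculate dynamic pressure q = 0.5 * 1.055 * 287.5^2 = 0.5 * 1.055 * 82656.25 = 43601.1719 Pa
Step 2: Multiply by wing area and lift coefficient: L = 43601.1719 * 13.2 * 0.941
Step 3: L = 575535.4688 * 0.941 = 541578.9 N

541578.9


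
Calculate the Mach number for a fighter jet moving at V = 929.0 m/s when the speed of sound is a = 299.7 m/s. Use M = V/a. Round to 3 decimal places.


Step 1: M = V / a = 929.0 / 299.7
Step 2: M = 3.100

3.100


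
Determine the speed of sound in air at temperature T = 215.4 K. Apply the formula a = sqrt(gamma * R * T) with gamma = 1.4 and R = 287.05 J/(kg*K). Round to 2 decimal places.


Step 1: gamma * R * T = 1.4 * 287.05 * 215.4 = 86562.798
Step 2: a = sqrt(86562.798) = 294.22 m/s

294.22


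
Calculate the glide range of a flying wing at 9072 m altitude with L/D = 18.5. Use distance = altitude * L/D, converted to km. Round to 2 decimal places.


Step 1: Glide distance = altitude * L/D = 9072 * 18.5 = 167832.0 m
Step 2: Convert to km: 167832.0 / 1000 = 167.83 km

167.83


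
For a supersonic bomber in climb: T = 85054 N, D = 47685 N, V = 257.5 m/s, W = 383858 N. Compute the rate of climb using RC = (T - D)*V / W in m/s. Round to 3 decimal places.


Step 1: Excess thrust = T - D = 85054 - 47685 = 37369 N
Step 2: Excess power = 37369 * 257.5 = 9622517.5 W
Step 3: RC = 9622517.5 / 383858 = 25.068 m/s

25.068


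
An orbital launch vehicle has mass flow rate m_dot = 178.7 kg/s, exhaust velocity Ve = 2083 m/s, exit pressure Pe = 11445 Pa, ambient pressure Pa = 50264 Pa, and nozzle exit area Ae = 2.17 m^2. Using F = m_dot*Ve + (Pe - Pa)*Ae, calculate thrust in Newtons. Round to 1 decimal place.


Step 1: Momentum thrust = m_dot * Ve = 178.7 * 2083 = 372232.1 N
Step 2: Pressure thrust = (Pe - Pa) * Ae = (11445 - 50264) * 2.17 = -84237.23 N
Step 3: Total thrust F = 372232.1 + -84237.23 = 287994.9 N

287994.9


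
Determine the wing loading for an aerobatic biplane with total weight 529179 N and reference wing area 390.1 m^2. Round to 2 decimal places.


Step 1: Wing loading = W / S = 529179 / 390.1
Step 2: Wing loading = 1356.52 N/m^2

1356.52


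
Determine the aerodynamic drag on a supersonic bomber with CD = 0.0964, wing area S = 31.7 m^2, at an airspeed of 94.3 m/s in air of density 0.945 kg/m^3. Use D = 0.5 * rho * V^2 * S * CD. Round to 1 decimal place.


Step 1: Dynamic pressure q = 0.5 * 0.945 * 94.3^2 = 4201.7015 Pa
Step 2: Drag D = q * S * CD = 4201.7015 * 31.7 * 0.0964
Step 3: D = 12839.9 N

12839.9


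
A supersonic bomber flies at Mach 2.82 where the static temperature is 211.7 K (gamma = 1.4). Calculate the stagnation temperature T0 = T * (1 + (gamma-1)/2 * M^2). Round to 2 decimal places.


Step 1: (gamma-1)/2 = 0.2
Step 2: M^2 = 7.9524
Step 3: 1 + 0.2 * 7.9524 = 2.59048
Step 4: T0 = 211.7 * 2.59048 = 548.40 K

548.40


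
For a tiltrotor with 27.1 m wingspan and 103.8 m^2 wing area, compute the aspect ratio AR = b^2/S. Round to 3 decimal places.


Step 1: b^2 = 27.1^2 = 734.41
Step 2: AR = 734.41 / 103.8 = 7.075

7.075


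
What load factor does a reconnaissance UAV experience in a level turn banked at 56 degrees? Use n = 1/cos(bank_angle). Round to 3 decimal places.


Step 1: Convert 56 degrees to radians = 0.977384
Step 2: cos(56 deg) = 0.559193
Step 3: n = 1 / 0.559193 = 1.788

1.788


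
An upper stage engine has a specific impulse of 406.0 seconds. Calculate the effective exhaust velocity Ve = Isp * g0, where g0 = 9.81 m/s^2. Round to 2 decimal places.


Step 1: Ve = Isp * g0 = 406.0 * 9.81
Step 2: Ve = 3982.86 m/s

3982.86


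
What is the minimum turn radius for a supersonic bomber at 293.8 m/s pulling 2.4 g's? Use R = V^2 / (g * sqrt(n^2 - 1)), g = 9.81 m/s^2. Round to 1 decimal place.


Step 1: V^2 = 293.8^2 = 86318.44
Step 2: n^2 - 1 = 2.4^2 - 1 = 4.76
Step 3: sqrt(4.76) = 2.181742
Step 4: R = 86318.44 / (9.81 * 2.181742) = 4033.0 m

4033.0


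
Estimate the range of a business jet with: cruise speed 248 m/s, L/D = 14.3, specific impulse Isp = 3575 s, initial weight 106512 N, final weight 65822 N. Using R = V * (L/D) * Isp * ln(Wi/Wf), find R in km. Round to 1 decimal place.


Step 1: Coefficient = V * (L/D) * Isp = 248 * 14.3 * 3575 = 12678380.0 m
Step 2: Wi/Wf = 106512 / 65822 = 1.618182
Step 3: ln(1.618182) = 0.481304
Step 4: R = 12678380.0 * 0.481304 = 6102149.0 m = 6102.1 km

6102.1


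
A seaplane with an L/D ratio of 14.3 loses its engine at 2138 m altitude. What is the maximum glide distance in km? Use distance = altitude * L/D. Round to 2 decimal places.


Step 1: Glide distance = altitude * L/D = 2138 * 14.3 = 30573.4 m
Step 2: Convert to km: 30573.4 / 1000 = 30.57 km

30.57


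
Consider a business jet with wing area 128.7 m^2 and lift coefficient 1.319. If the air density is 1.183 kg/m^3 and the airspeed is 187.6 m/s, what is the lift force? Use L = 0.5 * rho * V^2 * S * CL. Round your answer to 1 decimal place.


Step 1: Calculate dynamic pressure q = 0.5 * 1.183 * 187.6^2 = 0.5 * 1.183 * 35193.76 = 20817.109 Pa
Step 2: Multiply by wing area and lift coefficient: L = 20817.109 * 128.7 * 1.319
Step 3: L = 2679161.9334 * 1.319 = 3533814.6 N

3533814.6


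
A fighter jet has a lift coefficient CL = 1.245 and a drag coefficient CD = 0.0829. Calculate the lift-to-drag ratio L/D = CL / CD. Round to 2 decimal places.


Step 1: L/D = CL / CD = 1.245 / 0.0829
Step 2: L/D = 15.02

15.02


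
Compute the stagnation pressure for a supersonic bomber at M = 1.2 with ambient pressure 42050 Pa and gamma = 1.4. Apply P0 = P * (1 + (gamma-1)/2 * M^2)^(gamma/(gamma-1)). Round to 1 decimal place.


Step 1: (gamma-1)/2 * M^2 = 0.2 * 1.44 = 0.288
Step 2: 1 + 0.288 = 1.288
Step 3: Exponent gamma/(gamma-1) = 3.5
Step 4: P0 = 42050 * 1.288^3.5 = 101969.8 Pa

101969.8


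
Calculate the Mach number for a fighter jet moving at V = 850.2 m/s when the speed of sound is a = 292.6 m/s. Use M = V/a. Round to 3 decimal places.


Step 1: M = V / a = 850.2 / 292.6
Step 2: M = 2.906

2.906


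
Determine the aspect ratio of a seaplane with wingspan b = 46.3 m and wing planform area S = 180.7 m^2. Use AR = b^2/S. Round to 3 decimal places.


Step 1: b^2 = 46.3^2 = 2143.69
Step 2: AR = 2143.69 / 180.7 = 11.863

11.863


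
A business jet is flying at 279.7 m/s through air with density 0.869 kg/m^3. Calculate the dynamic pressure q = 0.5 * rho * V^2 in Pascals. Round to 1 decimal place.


Step 1: V^2 = 279.7^2 = 78232.09
Step 2: q = 0.5 * 0.869 * 78232.09
Step 3: q = 33991.8 Pa

33991.8


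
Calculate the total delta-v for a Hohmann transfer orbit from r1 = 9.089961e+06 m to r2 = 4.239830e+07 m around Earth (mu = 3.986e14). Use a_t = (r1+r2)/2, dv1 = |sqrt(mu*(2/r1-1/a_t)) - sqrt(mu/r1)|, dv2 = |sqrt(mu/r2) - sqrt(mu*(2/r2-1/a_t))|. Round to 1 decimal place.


Step 1: Transfer semi-major axis a_t = (9.089961e+06 + 4.239830e+07) / 2 = 2.574413e+07 m
Step 2: v1 (circular at r1) = sqrt(mu/r1) = 6621.98 m/s
Step 3: v_t1 = sqrt(mu*(2/r1 - 1/a_t)) = 8498.12 m/s
Step 4: dv1 = |8498.12 - 6621.98| = 1876.14 m/s
Step 5: v2 (circular at r2) = 3066.16 m/s, v_t2 = 1821.95 m/s
Step 6: dv2 = |3066.16 - 1821.95| = 1244.21 m/s
Step 7: Total delta-v = 1876.14 + 1244.21 = 3120.3 m/s

3120.3


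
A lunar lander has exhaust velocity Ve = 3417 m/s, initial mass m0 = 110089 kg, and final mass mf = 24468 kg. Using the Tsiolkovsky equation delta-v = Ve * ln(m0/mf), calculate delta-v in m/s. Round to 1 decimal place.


Step 1: Mass ratio m0/mf = 110089 / 24468 = 4.499305
Step 2: ln(4.499305) = 1.503923
Step 3: delta-v = 3417 * 1.503923 = 5138.9 m/s

5138.9


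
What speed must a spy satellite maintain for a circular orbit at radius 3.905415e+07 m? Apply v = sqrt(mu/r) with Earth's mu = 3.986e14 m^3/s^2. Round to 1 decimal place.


Step 1: mu / r = 3.986e14 / 3.905415e+07 = 10206341.7076
Step 2: v = sqrt(10206341.7076) = 3194.7 m/s

3194.7


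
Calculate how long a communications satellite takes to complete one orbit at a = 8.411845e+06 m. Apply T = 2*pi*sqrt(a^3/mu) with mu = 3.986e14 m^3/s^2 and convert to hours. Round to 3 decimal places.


Step 1: a^3 / mu = 5.952149e+20 / 3.986e14 = 1.493264e+06
Step 2: sqrt(1.493264e+06) = 1221.9917 s
Step 3: T = 2*pi * 1221.9917 = 7678.0 s
Step 4: T in hours = 7678.0 / 3600 = 2.133 hours

2.133


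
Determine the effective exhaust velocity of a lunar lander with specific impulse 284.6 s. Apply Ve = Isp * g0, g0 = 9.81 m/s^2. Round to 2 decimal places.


Step 1: Ve = Isp * g0 = 284.6 * 9.81
Step 2: Ve = 2791.93 m/s

2791.93


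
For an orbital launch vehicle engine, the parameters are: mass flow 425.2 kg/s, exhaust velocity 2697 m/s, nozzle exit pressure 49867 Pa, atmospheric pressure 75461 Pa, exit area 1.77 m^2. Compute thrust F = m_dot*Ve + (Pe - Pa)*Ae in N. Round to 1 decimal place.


Step 1: Momentum thrust = m_dot * Ve = 425.2 * 2697 = 1146764.4 N
Step 2: Pressure thrust = (Pe - Pa) * Ae = (49867 - 75461) * 1.77 = -45301.38 N
Step 3: Total thrust F = 1146764.4 + -45301.38 = 1101463.0 N

1101463.0


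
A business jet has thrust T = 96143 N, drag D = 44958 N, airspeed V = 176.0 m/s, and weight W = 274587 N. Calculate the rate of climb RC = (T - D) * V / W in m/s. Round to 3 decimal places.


Step 1: Excess thrust = T - D = 96143 - 44958 = 51185 N
Step 2: Excess power = 51185 * 176.0 = 9008560.0 W
Step 3: RC = 9008560.0 / 274587 = 32.808 m/s

32.808


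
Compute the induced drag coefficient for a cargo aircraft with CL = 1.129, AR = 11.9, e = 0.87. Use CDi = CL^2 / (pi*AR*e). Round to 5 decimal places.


Step 1: CL^2 = 1.129^2 = 1.274641
Step 2: pi * AR * e = 3.14159 * 11.9 * 0.87 = 32.524909
Step 3: CDi = 1.274641 / 32.524909 = 0.03919

0.03919


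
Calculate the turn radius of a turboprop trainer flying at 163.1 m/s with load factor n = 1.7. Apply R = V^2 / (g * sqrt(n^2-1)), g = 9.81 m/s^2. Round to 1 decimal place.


Step 1: V^2 = 163.1^2 = 26601.61
Step 2: n^2 - 1 = 1.7^2 - 1 = 1.89
Step 3: sqrt(1.89) = 1.374773
Step 4: R = 26601.61 / (9.81 * 1.374773) = 1972.5 m

1972.5


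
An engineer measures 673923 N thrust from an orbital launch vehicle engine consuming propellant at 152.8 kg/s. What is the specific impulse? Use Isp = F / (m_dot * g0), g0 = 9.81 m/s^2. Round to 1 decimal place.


Step 1: m_dot * g0 = 152.8 * 9.81 = 1498.97
Step 2: Isp = 673923 / 1498.97 = 449.6 s

449.6


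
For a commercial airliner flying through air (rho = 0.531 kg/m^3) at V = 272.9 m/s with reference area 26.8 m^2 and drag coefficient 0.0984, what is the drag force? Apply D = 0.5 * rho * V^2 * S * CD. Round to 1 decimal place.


Step 1: Dynamic pressure q = 0.5 * 0.531 * 272.9^2 = 19772.9559 Pa
Step 2: Drag D = q * S * CD = 19772.9559 * 26.8 * 0.0984
Step 3: D = 52143.7 N

52143.7


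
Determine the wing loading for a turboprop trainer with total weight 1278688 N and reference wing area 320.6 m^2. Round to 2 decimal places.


Step 1: Wing loading = W / S = 1278688 / 320.6
Step 2: Wing loading = 3988.42 N/m^2

3988.42


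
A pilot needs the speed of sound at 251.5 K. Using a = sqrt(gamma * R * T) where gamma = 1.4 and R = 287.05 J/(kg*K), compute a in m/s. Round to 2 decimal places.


Step 1: gamma * R * T = 1.4 * 287.05 * 251.5 = 101070.305
Step 2: a = sqrt(101070.305) = 317.92 m/s

317.92


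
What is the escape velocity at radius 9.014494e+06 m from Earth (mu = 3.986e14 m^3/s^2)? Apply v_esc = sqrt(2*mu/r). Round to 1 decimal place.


Step 1: 2*mu/r = 2 * 3.986e14 / 9.014494e+06 = 88435357.5475
Step 2: v_esc = sqrt(88435357.5475) = 9404.0 m/s

9404.0


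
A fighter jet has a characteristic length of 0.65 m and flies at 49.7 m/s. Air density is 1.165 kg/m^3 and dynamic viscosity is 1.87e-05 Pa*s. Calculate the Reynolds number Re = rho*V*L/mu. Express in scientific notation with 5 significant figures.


Step 1: Numerator = rho * V * L = 1.165 * 49.7 * 0.65 = 37.635325
Step 2: Re = 37.635325 / 1.87e-05
Step 3: Re = 2.0126e+06

2.0126e+06


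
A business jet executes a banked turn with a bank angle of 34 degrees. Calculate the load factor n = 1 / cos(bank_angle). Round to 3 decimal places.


Step 1: Convert 34 degrees to radians = 0.593412
Step 2: cos(34 deg) = 0.829038
Step 3: n = 1 / 0.829038 = 1.206

1.206


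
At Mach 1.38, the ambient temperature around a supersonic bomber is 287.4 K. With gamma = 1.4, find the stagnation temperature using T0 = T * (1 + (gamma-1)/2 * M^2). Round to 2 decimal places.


Step 1: (gamma-1)/2 = 0.2
Step 2: M^2 = 1.9044
Step 3: 1 + 0.2 * 1.9044 = 1.38088
Step 4: T0 = 287.4 * 1.38088 = 396.86 K

396.86


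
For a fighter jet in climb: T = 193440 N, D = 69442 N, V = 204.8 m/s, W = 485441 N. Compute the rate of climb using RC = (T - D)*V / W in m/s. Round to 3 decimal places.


Step 1: Excess thrust = T - D = 193440 - 69442 = 123998 N
Step 2: Excess power = 123998 * 204.8 = 25394790.4 W
Step 3: RC = 25394790.4 / 485441 = 52.313 m/s

52.313


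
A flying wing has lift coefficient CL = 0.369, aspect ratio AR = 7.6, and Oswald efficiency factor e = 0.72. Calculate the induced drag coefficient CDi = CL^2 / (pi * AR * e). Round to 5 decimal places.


Step 1: CL^2 = 0.369^2 = 0.136161
Step 2: pi * AR * e = 3.14159 * 7.6 * 0.72 = 17.190795
Step 3: CDi = 0.136161 / 17.190795 = 0.00792

0.00792


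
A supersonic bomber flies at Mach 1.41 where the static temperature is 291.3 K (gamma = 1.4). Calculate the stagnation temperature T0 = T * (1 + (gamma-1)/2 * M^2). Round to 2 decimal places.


Step 1: (gamma-1)/2 = 0.2
Step 2: M^2 = 1.9881
Step 3: 1 + 0.2 * 1.9881 = 1.39762
Step 4: T0 = 291.3 * 1.39762 = 407.13 K

407.13


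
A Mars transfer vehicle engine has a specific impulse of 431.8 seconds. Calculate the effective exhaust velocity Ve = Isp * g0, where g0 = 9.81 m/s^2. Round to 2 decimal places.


Step 1: Ve = Isp * g0 = 431.8 * 9.81
Step 2: Ve = 4235.96 m/s

4235.96


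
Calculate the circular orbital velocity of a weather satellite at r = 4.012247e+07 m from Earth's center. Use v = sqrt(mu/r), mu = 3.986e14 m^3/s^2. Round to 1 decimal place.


Step 1: mu / r = 3.986e14 / 4.012247e+07 = 9934582.7911
Step 2: v = sqrt(9934582.7911) = 3151.9 m/s

3151.9


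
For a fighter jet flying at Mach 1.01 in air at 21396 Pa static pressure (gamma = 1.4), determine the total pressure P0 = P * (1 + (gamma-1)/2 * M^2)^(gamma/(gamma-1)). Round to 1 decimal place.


Step 1: (gamma-1)/2 * M^2 = 0.2 * 1.0201 = 0.20402
Step 2: 1 + 0.20402 = 1.20402
Step 3: Exponent gamma/(gamma-1) = 3.5
Step 4: P0 = 21396 * 1.20402^3.5 = 40978.0 Pa

40978.0


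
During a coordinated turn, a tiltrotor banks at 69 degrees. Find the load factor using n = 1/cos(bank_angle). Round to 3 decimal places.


Step 1: Convert 69 degrees to radians = 1.204277
Step 2: cos(69 deg) = 0.358368
Step 3: n = 1 / 0.358368 = 2.790

2.790


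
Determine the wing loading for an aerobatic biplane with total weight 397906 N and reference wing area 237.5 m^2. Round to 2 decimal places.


Step 1: Wing loading = W / S = 397906 / 237.5
Step 2: Wing loading = 1675.39 N/m^2

1675.39


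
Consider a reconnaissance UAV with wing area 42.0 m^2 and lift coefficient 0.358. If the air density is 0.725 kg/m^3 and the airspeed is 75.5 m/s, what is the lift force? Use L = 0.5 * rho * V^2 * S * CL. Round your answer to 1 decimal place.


Step 1: Calculate dynamic pressure q = 0.5 * 0.725 * 75.5^2 = 0.5 * 0.725 * 5700.25 = 2066.3406 Pa
Step 2: Multiply by wing area and lift coefficient: L = 2066.3406 * 42.0 * 0.358
Step 3: L = 86786.3062 * 0.358 = 31069.5 N

31069.5


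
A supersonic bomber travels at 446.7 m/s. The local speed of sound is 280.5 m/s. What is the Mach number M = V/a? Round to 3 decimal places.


Step 1: M = V / a = 446.7 / 280.5
Step 2: M = 1.593

1.593


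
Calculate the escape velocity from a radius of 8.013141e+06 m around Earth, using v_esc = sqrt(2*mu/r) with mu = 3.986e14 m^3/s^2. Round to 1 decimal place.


Step 1: 2*mu/r = 2 * 3.986e14 / 8.013141e+06 = 99486580.8551
Step 2: v_esc = sqrt(99486580.8551) = 9974.3 m/s

9974.3


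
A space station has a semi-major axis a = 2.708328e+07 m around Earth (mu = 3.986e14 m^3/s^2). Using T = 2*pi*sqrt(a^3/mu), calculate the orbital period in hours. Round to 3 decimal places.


Step 1: a^3 / mu = 1.986570e+22 / 3.986e14 = 4.983867e+07
Step 2: sqrt(4.983867e+07) = 7059.6512 s
Step 3: T = 2*pi * 7059.6512 = 44357.1 s
Step 4: T in hours = 44357.1 / 3600 = 12.321 hours

12.321


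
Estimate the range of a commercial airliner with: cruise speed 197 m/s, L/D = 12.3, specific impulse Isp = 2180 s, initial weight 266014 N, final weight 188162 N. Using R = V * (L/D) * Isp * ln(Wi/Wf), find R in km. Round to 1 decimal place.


Step 1: Coefficient = V * (L/D) * Isp = 197 * 12.3 * 2180 = 5282358.0 m
Step 2: Wi/Wf = 266014 / 188162 = 1.41375
Step 3: ln(1.41375) = 0.346246
Step 4: R = 5282358.0 * 0.346246 = 1828993.5 m = 1829.0 km

1829.0


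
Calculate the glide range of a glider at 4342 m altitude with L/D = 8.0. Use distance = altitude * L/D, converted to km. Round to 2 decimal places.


Step 1: Glide distance = altitude * L/D = 4342 * 8.0 = 34736.0 m
Step 2: Convert to km: 34736.0 / 1000 = 34.74 km

34.74


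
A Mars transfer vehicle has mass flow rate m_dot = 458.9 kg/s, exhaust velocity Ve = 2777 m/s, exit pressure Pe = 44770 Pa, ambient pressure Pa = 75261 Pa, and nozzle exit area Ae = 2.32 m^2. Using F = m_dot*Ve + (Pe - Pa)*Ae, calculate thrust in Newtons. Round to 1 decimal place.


Step 1: Momentum thrust = m_dot * Ve = 458.9 * 2777 = 1274365.3 N
Step 2: Pressure thrust = (Pe - Pa) * Ae = (44770 - 75261) * 2.32 = -70739.12 N
Step 3: Total thrust F = 1274365.3 + -70739.12 = 1203626.2 N

1203626.2


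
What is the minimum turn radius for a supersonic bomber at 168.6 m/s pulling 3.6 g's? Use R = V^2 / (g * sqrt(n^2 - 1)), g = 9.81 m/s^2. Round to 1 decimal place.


Step 1: V^2 = 168.6^2 = 28425.96
Step 2: n^2 - 1 = 3.6^2 - 1 = 11.96
Step 3: sqrt(11.96) = 3.458323
Step 4: R = 28425.96 / (9.81 * 3.458323) = 837.9 m

837.9


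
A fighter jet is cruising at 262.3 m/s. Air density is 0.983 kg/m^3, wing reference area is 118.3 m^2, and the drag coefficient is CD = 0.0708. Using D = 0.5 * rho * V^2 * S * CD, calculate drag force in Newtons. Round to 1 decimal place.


Step 1: Dynamic pressure q = 0.5 * 0.983 * 262.3^2 = 33815.834 Pa
Step 2: Drag D = q * S * CD = 33815.834 * 118.3 * 0.0708
Step 3: D = 283229.3 N

283229.3


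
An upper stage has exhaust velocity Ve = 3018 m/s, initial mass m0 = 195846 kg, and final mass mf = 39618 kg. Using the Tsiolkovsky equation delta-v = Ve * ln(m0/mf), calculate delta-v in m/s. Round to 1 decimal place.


Step 1: Mass ratio m0/mf = 195846 / 39618 = 4.943359
Step 2: ln(4.943359) = 1.598045
Step 3: delta-v = 3018 * 1.598045 = 4822.9 m/s

4822.9


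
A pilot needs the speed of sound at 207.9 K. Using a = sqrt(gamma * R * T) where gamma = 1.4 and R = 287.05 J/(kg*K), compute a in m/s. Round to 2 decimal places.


Step 1: gamma * R * T = 1.4 * 287.05 * 207.9 = 83548.773
Step 2: a = sqrt(83548.773) = 289.05 m/s

289.05


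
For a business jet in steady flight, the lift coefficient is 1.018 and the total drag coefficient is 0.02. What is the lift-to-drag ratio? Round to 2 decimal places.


Step 1: L/D = CL / CD = 1.018 / 0.02
Step 2: L/D = 50.90

50.90


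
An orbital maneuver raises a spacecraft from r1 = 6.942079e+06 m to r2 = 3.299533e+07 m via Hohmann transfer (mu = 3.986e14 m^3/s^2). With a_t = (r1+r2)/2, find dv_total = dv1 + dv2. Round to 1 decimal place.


Step 1: Transfer semi-major axis a_t = (6.942079e+06 + 3.299533e+07) / 2 = 1.996870e+07 m
Step 2: v1 (circular at r1) = sqrt(mu/r1) = 7577.46 m/s
Step 3: v_t1 = sqrt(mu*(2/r1 - 1/a_t)) = 9740.36 m/s
Step 4: dv1 = |9740.36 - 7577.46| = 2162.9 m/s
Step 5: v2 (circular at r2) = 3475.7 m/s, v_t2 = 2049.33 m/s
Step 6: dv2 = |3475.7 - 2049.33| = 1426.37 m/s
Step 7: Total delta-v = 2162.9 + 1426.37 = 3589.3 m/s

3589.3


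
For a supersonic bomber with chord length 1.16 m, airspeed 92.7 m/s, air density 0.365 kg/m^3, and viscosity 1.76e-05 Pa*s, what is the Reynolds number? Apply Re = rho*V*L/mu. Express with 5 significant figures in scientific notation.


Step 1: Numerator = rho * V * L = 0.365 * 92.7 * 1.16 = 39.24918
Step 2: Re = 39.24918 / 1.76e-05
Step 3: Re = 2.2301e+06

2.2301e+06


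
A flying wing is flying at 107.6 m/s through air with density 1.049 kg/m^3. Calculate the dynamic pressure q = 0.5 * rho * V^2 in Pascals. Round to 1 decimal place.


Step 1: V^2 = 107.6^2 = 11577.76
Step 2: q = 0.5 * 1.049 * 11577.76
Step 3: q = 6072.5 Pa

6072.5


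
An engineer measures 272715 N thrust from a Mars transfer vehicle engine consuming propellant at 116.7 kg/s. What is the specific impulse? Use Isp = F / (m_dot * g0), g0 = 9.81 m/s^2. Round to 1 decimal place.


Step 1: m_dot * g0 = 116.7 * 9.81 = 1144.83
Step 2: Isp = 272715 / 1144.83 = 238.2 s

238.2


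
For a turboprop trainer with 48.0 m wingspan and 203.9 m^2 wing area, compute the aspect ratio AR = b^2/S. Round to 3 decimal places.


Step 1: b^2 = 48.0^2 = 2304.0
Step 2: AR = 2304.0 / 203.9 = 11.300

11.300


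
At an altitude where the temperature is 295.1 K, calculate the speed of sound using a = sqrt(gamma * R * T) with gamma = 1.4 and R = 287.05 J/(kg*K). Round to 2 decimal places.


Step 1: gamma * R * T = 1.4 * 287.05 * 295.1 = 118591.837
Step 2: a = sqrt(118591.837) = 344.37 m/s

344.37


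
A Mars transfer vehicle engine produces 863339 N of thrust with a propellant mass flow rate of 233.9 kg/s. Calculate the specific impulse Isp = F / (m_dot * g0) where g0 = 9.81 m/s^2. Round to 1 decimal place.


Step 1: m_dot * g0 = 233.9 * 9.81 = 2294.56
Step 2: Isp = 863339 / 2294.56 = 376.3 s

376.3


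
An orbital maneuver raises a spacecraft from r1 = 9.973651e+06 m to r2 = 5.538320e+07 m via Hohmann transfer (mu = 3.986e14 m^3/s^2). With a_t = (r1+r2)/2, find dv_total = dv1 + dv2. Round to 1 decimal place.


Step 1: Transfer semi-major axis a_t = (9.973651e+06 + 5.538320e+07) / 2 = 3.267843e+07 m
Step 2: v1 (circular at r1) = sqrt(mu/r1) = 6321.81 m/s
Step 3: v_t1 = sqrt(mu*(2/r1 - 1/a_t)) = 8230.0 m/s
Step 4: dv1 = |8230.0 - 6321.81| = 1908.19 m/s
Step 5: v2 (circular at r2) = 2682.75 m/s, v_t2 = 1482.1 m/s
Step 6: dv2 = |2682.75 - 1482.1| = 1200.65 m/s
Step 7: Total delta-v = 1908.19 + 1200.65 = 3108.8 m/s

3108.8


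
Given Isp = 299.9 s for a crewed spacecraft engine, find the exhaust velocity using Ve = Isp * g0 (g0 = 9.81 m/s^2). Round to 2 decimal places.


Step 1: Ve = Isp * g0 = 299.9 * 9.81
Step 2: Ve = 2942.02 m/s

2942.02


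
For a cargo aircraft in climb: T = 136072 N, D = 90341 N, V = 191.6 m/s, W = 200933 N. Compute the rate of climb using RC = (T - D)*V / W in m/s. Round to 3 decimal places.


Step 1: Excess thrust = T - D = 136072 - 90341 = 45731 N
Step 2: Excess power = 45731 * 191.6 = 8762059.6 W
Step 3: RC = 8762059.6 / 200933 = 43.607 m/s

43.607


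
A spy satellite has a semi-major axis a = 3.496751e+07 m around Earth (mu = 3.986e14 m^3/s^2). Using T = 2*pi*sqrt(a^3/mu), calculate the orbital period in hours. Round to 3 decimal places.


Step 1: a^3 / mu = 4.275571e+22 / 3.986e14 = 1.072647e+08
Step 2: sqrt(1.072647e+08) = 10356.8674 s
Step 3: T = 2*pi * 10356.8674 = 65074.12 s
Step 4: T in hours = 65074.12 / 3600 = 18.076 hours

18.076


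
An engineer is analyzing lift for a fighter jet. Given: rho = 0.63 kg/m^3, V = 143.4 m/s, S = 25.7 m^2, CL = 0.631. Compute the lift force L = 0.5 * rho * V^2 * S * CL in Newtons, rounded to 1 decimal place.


Step 1: Calculate dynamic pressure q = 0.5 * 0.63 * 143.4^2 = 0.5 * 0.63 * 20563.56 = 6477.5214 Pa
Step 2: Multiply by wing area and lift coefficient: L = 6477.5214 * 25.7 * 0.631
Step 3: L = 166472.3 * 0.631 = 105044.0 N

105044.0


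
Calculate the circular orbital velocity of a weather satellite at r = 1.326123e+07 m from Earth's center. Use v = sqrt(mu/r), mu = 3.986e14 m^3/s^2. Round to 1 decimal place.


Step 1: mu / r = 3.986e14 / 1.326123e+07 = 30057543.6818
Step 2: v = sqrt(30057543.6818) = 5482.5 m/s

5482.5
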